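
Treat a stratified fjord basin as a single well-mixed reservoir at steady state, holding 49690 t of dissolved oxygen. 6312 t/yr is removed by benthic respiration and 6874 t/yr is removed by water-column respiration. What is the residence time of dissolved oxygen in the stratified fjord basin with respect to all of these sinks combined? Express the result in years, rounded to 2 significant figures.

Total removal flux = 6312 + 6874 = 13186 t/yr.
τ = M / ΣF_out = 49690 / 13186 = 3.768 yr.

3.8 yr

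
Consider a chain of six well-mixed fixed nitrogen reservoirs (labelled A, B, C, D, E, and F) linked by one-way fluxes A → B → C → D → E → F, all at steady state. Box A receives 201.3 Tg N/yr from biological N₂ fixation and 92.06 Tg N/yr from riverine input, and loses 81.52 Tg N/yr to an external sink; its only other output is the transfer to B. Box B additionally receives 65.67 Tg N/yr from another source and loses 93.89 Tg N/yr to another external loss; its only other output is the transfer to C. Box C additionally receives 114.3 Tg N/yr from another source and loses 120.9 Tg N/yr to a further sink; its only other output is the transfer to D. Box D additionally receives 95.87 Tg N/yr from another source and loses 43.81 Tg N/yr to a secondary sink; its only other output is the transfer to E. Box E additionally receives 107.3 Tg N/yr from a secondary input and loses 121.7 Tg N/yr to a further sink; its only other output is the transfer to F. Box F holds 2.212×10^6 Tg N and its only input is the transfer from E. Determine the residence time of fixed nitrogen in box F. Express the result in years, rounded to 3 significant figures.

Box A: F(A→B) = (201.3 + 92.06) − 81.52 = 211.84 Tg N/yr.
Box B: F(B→C) = (211.84 + 65.67) − 93.89 = 183.62 Tg N/yr.
Box C: F(C→D) = (183.62 + 114.3) − 120.9 = 177.02 Tg N/yr.
Box D: F(D→E) = (177.02 + 95.87) − 43.81 = 229.08 Tg N/yr.
Box E: F(E→F) = (229.08 + 107.3) − 121.7 = 214.68 Tg N/yr.
Box F throughput = its input = 214.68 Tg N/yr; τ = 2.212×10^6 / 214.68 = 10300 yr.

10300 yr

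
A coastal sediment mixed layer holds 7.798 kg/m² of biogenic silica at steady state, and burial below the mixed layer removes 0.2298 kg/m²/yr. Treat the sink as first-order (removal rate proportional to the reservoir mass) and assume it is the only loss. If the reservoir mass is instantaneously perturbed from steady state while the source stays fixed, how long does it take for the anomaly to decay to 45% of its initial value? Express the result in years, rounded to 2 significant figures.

27 yr

For a linear reservoir the anomaly decays as exp(−t/τ) with τ = M/F = 7.798/0.2298 = 33.93 yr.
exp(−t/τ) = 0.45 ⇒ t = −τ ln(0.45) = 33.93 × 0.7985 = 27.10 yr.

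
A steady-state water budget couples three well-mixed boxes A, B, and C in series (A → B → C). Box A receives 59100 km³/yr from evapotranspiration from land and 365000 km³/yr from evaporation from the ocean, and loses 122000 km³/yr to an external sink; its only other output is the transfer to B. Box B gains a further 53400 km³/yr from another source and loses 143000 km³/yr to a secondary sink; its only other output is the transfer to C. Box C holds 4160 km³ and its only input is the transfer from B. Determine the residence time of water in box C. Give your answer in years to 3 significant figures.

Box A: F(A→B) = (59100 + 365000) − 122000 = 302100 km³/yr.
Box B: F(B→C) = (302100 + 53400) − 143000 = 212500 km³/yr.
Box C throughput = its input = 212500 km³/yr; τ = 4160 / 212500 = 0.01958 yr.

0.0196 yr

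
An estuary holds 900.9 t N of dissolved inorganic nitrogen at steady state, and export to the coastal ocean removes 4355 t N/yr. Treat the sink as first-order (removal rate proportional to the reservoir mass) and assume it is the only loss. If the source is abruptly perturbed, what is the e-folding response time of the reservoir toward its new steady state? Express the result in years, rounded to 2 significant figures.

For a linear reservoir the response time equals the residence time τ = M/F.
τ = 900.9 / 4355 = 0.2069 yr.

0.21 yr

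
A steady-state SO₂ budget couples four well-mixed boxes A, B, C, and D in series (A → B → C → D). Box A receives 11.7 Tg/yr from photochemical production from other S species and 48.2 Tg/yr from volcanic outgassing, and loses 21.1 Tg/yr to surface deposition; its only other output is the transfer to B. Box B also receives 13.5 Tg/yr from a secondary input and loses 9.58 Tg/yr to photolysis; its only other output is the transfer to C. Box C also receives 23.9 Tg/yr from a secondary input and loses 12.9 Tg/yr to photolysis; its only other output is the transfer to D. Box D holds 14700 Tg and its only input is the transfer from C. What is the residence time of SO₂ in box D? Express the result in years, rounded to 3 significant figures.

Box A: F(A→B) = (11.7 + 48.2) − 21.1 = 38.800 Tg/yr.
Box B: F(B→C) = (38.800 + 13.5) − 9.58 = 42.720 Tg/yr.
Box C: F(C→D) = (42.720 + 23.9) − 12.9 = 53.720 Tg/yr.
Box D throughput = its input = 53.720 Tg/yr; τ = 14700 / 53.720 = 273.6 yr.

274 yr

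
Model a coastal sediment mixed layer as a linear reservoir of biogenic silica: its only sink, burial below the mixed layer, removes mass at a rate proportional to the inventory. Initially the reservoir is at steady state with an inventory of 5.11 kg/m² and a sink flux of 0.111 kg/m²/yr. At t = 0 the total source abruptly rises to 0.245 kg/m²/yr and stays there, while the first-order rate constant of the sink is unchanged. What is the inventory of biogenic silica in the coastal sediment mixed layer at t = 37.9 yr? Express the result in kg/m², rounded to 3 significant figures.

8.57 kg/m²

τ = M₀/F₀ = 5.11/0.111 = 46.04 yr; rate constant k = 1/τ.
New steady state M_∞ = F₁/k = F₁·τ = 0.245 × 46.04 = 11.279 kg/m².
M(t) = M_∞ + (M₀ − M_∞)·e^(−t/τ); t/τ = 37.9/46.04 = 0.8233, so e^(−t/τ) = 0.4390.
M(t) = 11.279 − 6.169 × 0.4390 = 8.5707 kg/m².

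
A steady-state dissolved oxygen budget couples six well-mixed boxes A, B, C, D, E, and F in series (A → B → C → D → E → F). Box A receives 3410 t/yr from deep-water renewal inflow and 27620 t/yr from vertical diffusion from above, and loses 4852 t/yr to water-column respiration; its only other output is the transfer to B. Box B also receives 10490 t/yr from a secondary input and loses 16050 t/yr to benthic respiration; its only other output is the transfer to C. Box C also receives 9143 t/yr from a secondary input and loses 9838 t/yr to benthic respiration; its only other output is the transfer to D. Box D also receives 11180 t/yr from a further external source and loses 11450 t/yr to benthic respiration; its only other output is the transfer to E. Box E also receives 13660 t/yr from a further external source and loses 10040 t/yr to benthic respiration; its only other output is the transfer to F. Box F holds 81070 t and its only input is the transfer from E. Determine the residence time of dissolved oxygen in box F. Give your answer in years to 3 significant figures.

Box A: F(A→B) = (3410 + 27620) − 4852 = 26178 t/yr.
Box B: F(B→C) = (26178 + 10490) − 16050 = 20618 t/yr.
Box C: F(C→D) = (20618 + 9143) − 9838 = 19923 t/yr.
Box D: F(D→E) = (19923 + 11180) − 11450 = 19653 t/yr.
Box E: F(E→F) = (19653 + 13660) − 10040 = 23273 t/yr.
Box F throughput = its input = 23273 t/yr; τ = 81070 / 23273 = 3.483 yr.

3.48 yr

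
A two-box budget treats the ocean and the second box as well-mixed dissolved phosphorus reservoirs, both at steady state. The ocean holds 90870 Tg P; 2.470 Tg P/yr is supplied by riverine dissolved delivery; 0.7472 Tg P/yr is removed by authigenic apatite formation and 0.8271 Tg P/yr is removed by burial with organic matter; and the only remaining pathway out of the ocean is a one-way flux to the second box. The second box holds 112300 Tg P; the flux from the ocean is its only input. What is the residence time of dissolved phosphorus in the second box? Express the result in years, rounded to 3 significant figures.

125000 yr

Balance the ocean: ΣF_in = 2.4700 Tg P/yr.
Flux to the second box = ΣF_in − (0.7472 + 0.8271) = 0.89570 Tg P/yr.
At steady state the output of the second box equals its input, 0.89570 Tg P/yr.
τ = M / F = 112300 / 0.89570 = 125400 yr.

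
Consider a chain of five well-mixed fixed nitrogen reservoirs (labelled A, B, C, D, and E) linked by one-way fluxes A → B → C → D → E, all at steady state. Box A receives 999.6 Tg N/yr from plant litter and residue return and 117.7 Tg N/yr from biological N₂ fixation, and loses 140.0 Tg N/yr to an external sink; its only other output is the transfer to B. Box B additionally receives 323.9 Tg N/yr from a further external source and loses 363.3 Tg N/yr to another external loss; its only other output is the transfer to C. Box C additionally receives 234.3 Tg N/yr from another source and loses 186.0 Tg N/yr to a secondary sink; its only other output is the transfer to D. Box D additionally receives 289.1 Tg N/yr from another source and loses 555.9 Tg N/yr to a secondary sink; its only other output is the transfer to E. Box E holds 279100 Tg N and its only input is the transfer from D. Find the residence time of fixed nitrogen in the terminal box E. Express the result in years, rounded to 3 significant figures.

388 yr

Box A: F(A→B) = (999.6 + 117.7) − 140.0 = 977.30 Tg N/yr.
Box B: F(B→C) = (977.30 + 323.9) − 363.3 = 937.90 Tg N/yr.
Box C: F(C→D) = (937.90 + 234.3) − 186.0 = 986.20 Tg N/yr.
Box D: F(D→E) = (986.20 + 289.1) − 555.9 = 719.40 Tg N/yr.
Box E throughput = its input = 719.40 Tg N/yr; τ = 279100 / 719.40 = 388.0 yr.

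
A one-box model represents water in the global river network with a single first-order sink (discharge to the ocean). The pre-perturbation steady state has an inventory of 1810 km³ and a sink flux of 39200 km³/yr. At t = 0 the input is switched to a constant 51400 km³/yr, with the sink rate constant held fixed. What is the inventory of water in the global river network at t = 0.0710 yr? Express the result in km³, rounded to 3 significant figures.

Residence time τ = M₀/F₀ = 0.04617 yr. The eventual steady state is M_∞ = M₀·(F₁/F₀) = 1810 × 51400/39200 = 2373.3 km³.
The anomaly ΔM(t) = M(t) − M_∞ decays as ΔM₀·e^(−t/τ) with ΔM₀ = 1810 − 2373.3 = −563.3 km³.
At t = 0.0710 yr, e^(−t/τ) = e^(−1.538) = 0.2149, so ΔM = −121.0 km³ and M = 2373.3 − 121.0 = 2252.3 km³.

2250 km³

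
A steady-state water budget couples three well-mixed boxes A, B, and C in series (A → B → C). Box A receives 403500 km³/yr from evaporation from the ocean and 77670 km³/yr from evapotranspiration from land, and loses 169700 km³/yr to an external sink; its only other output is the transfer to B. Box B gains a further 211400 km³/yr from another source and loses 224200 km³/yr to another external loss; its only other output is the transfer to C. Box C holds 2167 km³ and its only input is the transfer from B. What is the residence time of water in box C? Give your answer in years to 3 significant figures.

Box A: F(A→B) = (403500 + 77670) − 169700 = 311470 km³/yr.
Box B: F(B→C) = (311470 + 211400) − 224200 = 298670 km³/yr.
Box C throughput = its input = 298670 km³/yr; τ = 2167 / 298670 = 0.007255 yr.

0.00726 yr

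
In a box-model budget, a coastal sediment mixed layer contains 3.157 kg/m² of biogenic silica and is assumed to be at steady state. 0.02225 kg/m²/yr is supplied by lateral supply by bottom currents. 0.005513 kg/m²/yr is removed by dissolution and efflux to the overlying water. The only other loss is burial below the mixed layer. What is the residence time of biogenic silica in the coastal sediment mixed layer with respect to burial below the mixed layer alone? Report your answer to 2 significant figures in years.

At steady state ΣF_in = ΣF_out.
ΣF_in = 0.022250 kg/m²/yr.
Burial below the mixed layer flux = ΣF_in − (0.005513) = 0.022250 − 0.005513 = 0.01674 kg/m²/yr.
τ = M / F = 3.157 / 0.01674 = 188.6 yr.

190 yr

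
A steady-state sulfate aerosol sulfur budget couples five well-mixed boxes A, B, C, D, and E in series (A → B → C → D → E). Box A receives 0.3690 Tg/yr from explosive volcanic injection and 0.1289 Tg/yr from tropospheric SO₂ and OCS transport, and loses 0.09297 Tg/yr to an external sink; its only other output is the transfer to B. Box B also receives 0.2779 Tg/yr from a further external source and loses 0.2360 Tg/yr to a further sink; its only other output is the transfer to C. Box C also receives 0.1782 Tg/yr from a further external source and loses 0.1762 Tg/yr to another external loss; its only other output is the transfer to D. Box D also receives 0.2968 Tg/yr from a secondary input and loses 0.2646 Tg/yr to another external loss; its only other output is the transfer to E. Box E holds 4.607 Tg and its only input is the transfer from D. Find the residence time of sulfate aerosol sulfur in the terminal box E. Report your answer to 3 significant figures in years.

Box A: F(A→B) = (0.3690 + 0.1289) − 0.09297 = 0.40493 Tg/yr.
Box B: F(B→C) = (0.40493 + 0.2779) − 0.2360 = 0.44683 Tg/yr.
Box C: F(C→D) = (0.44683 + 0.1782) − 0.1762 = 0.44883 Tg/yr.
Box D: F(D→E) = (0.44883 + 0.2968) − 0.2646 = 0.48103 Tg/yr.
Box E throughput = its input = 0.48103 Tg/yr; τ = 4.607 / 0.48103 = 9.577 yr.

9.58 yr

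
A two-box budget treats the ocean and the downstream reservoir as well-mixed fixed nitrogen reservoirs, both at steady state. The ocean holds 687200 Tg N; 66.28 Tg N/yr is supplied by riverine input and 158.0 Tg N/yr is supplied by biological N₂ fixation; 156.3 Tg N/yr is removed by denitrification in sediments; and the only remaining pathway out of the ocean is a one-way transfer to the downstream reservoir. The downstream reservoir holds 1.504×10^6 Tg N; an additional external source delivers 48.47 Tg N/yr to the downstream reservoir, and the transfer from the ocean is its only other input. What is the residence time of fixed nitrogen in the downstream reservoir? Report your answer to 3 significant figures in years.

Balance the ocean: ΣF_in = 66.28 + 158.0 = 224.28 Tg N/yr.
Transfer to the downstream reservoir = ΣF_in − (156.3) = 67.980 Tg N/yr.
Total input to the downstream reservoir = 67.980 + 48.47 = 116.45 Tg N/yr; at steady state this equals its total output.
τ = M / F = 1.504×10^6 / 116.45 = 12920 yr.

12900 yr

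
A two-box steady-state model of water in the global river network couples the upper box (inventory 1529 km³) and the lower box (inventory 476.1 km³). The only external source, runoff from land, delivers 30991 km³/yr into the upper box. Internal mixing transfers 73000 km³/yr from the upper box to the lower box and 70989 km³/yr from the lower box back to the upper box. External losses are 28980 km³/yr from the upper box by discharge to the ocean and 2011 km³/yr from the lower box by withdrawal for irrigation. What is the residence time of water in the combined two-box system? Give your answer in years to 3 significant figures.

For the system as a whole, the A↔B exchange is internal and contributes nothing to the throughput; only the external sinks remove mass.
M_total = 1529 + 476.1 = 2005.1 km³.
ΣF_external_out = 28980 + 2011 = 30991 km³/yr.
τ = M_total / ΣF_ext = 2005.1 / 30991 = 0.06470 yr.

0.0647 yr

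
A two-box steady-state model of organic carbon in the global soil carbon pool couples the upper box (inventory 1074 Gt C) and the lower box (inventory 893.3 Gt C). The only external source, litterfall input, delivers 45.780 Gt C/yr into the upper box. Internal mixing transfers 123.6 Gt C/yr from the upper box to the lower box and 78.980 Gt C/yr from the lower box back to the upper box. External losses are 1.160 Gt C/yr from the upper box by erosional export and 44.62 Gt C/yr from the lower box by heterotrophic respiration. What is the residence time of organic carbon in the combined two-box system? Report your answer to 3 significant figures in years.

43.0 yr

For the system as a whole, the A↔B exchange is internal and contributes nothing to the throughput; only the external sinks remove mass.
M_total = 1074 + 893.3 = 1967.3 Gt C.
ΣF_external_out = 1.160 + 44.62 = 45.780 Gt C/yr.
τ = M_total / ΣF_ext = 1967.3 / 45.780 = 42.97 yr.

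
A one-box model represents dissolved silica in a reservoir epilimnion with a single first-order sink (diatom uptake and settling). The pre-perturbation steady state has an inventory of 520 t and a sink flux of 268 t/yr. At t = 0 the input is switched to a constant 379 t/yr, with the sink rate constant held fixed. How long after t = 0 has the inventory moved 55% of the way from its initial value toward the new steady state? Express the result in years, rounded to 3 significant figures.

τ = M₀/F₀ = 520/268 = 1.940 yr.
The remaining gap fraction is e^(−t/τ); 55% covered ⇒ e^(−t/τ) = 0.450.
t = −τ ln(0.450) = 1.940 × 0.7985 = 1.549 yr.

1.55 yr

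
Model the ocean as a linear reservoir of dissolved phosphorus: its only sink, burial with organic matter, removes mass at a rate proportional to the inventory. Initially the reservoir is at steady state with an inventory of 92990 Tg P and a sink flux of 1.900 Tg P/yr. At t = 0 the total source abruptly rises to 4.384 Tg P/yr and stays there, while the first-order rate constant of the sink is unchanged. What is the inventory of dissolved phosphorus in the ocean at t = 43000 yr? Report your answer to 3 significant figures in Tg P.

164000 Tg P

τ = M₀/F₀ = 92990/1.900 = 48940 yr; rate constant k = 1/τ.
New steady state M_∞ = F₁/k = F₁·τ = 4.384 × 48940 = 214560 Tg P.
M(t) = M_∞ + (M₀ − M_∞)·e^(−t/τ); t/τ = 43000/48940 = 0.8786, so e^(−t/τ) = 0.4154.
M(t) = 214560 − 121600 × 0.4154 = 164060 Tg P.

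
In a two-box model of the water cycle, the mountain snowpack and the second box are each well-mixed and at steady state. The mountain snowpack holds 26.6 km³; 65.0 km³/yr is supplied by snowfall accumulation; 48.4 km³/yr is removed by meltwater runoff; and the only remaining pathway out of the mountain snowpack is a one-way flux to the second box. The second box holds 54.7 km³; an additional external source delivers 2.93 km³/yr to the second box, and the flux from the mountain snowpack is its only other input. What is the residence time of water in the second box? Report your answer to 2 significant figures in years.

Balance the mountain snowpack: ΣF_in = 65.000 km³/yr.
Flux to the second box = ΣF_in − (48.4) = 16.600 km³/yr.
Total input to the second box = 16.600 + 2.93 = 19.530 km³/yr; at steady state this equals its total output.
τ = M / F = 54.7 / 19.530 = 2.801 yr.

2.8 yr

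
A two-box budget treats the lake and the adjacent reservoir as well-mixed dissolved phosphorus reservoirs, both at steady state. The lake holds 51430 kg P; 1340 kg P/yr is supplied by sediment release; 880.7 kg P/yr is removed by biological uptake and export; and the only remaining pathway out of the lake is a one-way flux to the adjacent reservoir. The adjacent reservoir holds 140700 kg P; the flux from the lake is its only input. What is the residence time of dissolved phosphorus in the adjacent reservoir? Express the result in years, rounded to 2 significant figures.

310 yr

Balance the lake: ΣF_in = 1340.0 kg P/yr.
Flux to the adjacent reservoir = ΣF_in − (880.7) = 459.30 kg P/yr.
At steady state the output of the adjacent reservoir equals its input, 459.30 kg P/yr.
τ = M / F = 140700 / 459.30 = 306.3 yr.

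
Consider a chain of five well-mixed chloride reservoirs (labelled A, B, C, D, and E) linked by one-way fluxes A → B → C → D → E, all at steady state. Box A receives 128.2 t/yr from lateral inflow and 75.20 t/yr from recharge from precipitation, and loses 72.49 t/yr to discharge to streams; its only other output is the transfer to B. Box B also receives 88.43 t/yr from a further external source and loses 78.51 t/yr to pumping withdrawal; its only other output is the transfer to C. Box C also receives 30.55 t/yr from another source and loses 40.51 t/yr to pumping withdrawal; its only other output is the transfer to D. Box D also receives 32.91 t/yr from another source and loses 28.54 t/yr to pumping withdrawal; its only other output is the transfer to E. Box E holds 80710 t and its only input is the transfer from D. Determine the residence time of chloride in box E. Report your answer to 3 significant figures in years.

Box A: F(A→B) = (128.2 + 75.20) − 72.49 = 130.91 t/yr.
Box B: F(B→C) = (130.91 + 88.43) − 78.51 = 140.83 t/yr.
Box C: F(C→D) = (140.83 + 30.55) − 40.51 = 130.87 t/yr.
Box D: F(D→E) = (130.87 + 32.91) − 28.54 = 135.24 t/yr.
Box E throughput = its input = 135.24 t/yr; τ = 80710 / 135.24 = 596.8 yr.

597 yr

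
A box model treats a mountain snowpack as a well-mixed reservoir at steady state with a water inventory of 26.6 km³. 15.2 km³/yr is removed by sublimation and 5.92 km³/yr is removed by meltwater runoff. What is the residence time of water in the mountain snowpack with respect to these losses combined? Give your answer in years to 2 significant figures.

Total removal = 15.20 + 5.920 = 21.120 km³/yr.
τ = M / ΣF_out = 26.6 / 21.120 = 1.259 yr.

1.3 yr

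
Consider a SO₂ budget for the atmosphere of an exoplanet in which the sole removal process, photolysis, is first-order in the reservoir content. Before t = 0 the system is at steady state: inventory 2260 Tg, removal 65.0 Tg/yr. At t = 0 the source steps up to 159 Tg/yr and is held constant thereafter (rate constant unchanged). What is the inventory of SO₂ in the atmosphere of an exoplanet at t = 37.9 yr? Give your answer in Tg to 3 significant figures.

The sink rate constant is k = F₀/M₀ = 65.0/2260 = 0.02876 yr⁻¹.
Solving dM/dt = F₁ − kM with M(0) = M₀ gives M(t) = F₁/k + (M₀ − F₁/k)·e^(−kt).
F₁/k = 159/0.02876 = 5528.3 Tg; kt = 0.02876 × 37.9 = 1.090, e^(−kt) = 0.3362.
M(37.9) = 5528.3 + (2260 − 5528.3) × 0.3362 = 5528.3 − 1099 = 4429.5 Tg.

4430 Tg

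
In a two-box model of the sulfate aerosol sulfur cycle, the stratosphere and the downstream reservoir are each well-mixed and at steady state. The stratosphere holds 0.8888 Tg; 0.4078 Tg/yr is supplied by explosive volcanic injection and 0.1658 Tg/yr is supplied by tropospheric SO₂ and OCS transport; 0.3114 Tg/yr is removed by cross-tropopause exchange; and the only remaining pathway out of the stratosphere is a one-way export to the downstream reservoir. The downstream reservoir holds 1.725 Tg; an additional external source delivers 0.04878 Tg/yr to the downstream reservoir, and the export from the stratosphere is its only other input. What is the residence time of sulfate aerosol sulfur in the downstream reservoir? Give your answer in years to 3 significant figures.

Balance the stratosphere: ΣF_in = 0.4078 + 0.1658 = 0.57360 Tg/yr.
Export to the downstream reservoir = ΣF_in − (0.3114) = 0.26220 Tg/yr.
Total input to the downstream reservoir = 0.26220 + 0.04878 = 0.31098 Tg/yr; at steady state this equals its total output.
τ = M / F = 1.725 / 0.31098 = 5.547 yr.

5.55 yr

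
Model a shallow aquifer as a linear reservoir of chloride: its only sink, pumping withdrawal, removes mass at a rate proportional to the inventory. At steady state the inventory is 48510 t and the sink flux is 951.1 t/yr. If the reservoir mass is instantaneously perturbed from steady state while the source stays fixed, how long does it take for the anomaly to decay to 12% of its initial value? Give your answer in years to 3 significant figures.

108 yr

For a linear reservoir the anomaly decays as exp(−t/τ) with τ = M/F = 48510/951.1 = 51.00 yr.
exp(−t/τ) = 0.12 ⇒ t = −τ ln(0.12) = 51.00 × 2.120 = 108.1 yr.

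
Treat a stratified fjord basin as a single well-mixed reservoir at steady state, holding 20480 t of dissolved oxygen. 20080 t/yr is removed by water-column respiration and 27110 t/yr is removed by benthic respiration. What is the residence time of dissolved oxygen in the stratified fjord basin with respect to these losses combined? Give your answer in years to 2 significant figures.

0.43 yr

Total removal = 20080 + 27110 = 47190 t/yr.
τ = M / ΣF_out = 20480 / 47190 = 0.4340 yr.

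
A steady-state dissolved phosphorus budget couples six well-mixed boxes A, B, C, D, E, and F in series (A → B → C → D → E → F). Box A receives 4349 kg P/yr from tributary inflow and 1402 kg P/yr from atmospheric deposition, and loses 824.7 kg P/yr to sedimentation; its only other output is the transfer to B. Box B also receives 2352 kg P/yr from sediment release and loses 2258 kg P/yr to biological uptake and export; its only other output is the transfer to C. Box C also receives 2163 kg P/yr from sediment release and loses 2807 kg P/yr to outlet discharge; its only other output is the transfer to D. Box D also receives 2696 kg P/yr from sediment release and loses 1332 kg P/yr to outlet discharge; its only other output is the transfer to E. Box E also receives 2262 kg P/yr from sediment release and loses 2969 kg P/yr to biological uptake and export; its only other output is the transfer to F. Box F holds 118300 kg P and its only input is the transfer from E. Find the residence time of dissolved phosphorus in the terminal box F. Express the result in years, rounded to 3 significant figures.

Box A: F(A→B) = (4349 + 1402) − 824.7 = 4926.3 kg P/yr.
Box B: F(B→C) = (4926.3 + 2352) − 2258 = 5020.3 kg P/yr.
Box C: F(C→D) = (5020.3 + 2163) − 2807 = 4376.3 kg P/yr.
Box D: F(D→E) = (4376.3 + 2696) − 1332 = 5740.3 kg P/yr.
Box E: F(E→F) = (5740.3 + 2262) − 2969 = 5033.3 kg P/yr.
Box F throughput = its input = 5033.3 kg P/yr; τ = 118300 / 5033.3 = 23.50 yr.

23.5 yr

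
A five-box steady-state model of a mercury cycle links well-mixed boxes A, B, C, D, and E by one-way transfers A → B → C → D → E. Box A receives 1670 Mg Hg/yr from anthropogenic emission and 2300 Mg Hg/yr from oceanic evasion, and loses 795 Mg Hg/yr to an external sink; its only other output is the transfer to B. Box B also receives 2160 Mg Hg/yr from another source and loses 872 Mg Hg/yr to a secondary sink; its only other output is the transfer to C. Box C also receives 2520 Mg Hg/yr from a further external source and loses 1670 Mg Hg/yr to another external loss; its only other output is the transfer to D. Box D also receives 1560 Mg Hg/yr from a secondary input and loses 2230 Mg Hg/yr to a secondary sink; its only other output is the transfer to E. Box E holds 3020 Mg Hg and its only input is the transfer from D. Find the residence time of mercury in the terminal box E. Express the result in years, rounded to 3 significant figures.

Box A: F(A→B) = (1670 + 2300) − 795 = 3175.0 Mg Hg/yr.
Box B: F(B→C) = (3175.0 + 2160) − 872 = 4463.0 Mg Hg/yr.
Box C: F(C→D) = (4463.0 + 2520) − 1670 = 5313.0 Mg Hg/yr.
Box D: F(D→E) = (5313.0 + 1560) − 2230 = 4643.0 Mg Hg/yr.
Box E throughput = its input = 4643.0 Mg Hg/yr; τ = 3020 / 4643.0 = 0.6504 yr.

0.650 yr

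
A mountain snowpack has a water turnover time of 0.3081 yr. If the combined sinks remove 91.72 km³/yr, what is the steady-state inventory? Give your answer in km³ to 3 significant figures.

28.3 km³

τ = M/F ⇒ M = τ × F = 0.3081 × 91.72 = 28.26 km³.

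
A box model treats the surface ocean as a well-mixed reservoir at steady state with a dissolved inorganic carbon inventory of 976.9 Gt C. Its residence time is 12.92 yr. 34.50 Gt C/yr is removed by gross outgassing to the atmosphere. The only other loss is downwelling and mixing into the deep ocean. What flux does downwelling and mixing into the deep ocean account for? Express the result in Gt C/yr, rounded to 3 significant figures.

41.1 Gt C/yr

Total removal F = M/τ = 976.9 / 12.92 = 75.61 Gt C/yr.
Downwelling and mixing into the deep ocean = F − (34.50) = 75.61 − 34.50 = 41.11 Gt C/yr.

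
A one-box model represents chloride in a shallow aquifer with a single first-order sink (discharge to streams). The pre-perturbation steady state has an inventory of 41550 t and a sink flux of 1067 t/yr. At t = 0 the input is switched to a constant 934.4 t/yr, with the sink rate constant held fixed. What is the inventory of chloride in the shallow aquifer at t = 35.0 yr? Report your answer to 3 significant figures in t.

38500 t

Residence time τ = M₀/F₀ = 38.94 yr. The eventual steady state is M_∞ = M₀·(F₁/F₀) = 41550 × 934.4/1067 = 36386 t.
The anomaly ΔM(t) = M(t) − M_∞ decays as ΔM₀·e^(−t/τ) with ΔM₀ = 41550 − 36386 = 5164 t.
At t = 35.0 yr, e^(−t/τ) = e^(−0.8988) = 0.4071, so ΔM = 2102 t and M = 36386 + 2102 = 38488 t.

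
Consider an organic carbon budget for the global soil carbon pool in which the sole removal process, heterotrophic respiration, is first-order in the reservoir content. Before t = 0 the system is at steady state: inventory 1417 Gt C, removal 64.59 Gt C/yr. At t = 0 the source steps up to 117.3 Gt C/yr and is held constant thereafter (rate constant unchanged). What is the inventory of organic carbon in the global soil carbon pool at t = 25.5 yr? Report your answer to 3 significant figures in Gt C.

2210 Gt C

Residence time τ = M₀/F₀ = 21.94 yr. The eventual steady state is M_∞ = M₀·(F₁/F₀) = 1417 × 117.3/64.59 = 2573.4 Gt C.
The anomaly ΔM(t) = M(t) − M_∞ decays as ΔM₀·e^(−t/τ) with ΔM₀ = 1417 − 2573.4 = −1156 Gt C.
At t = 25.5 yr, e^(−t/τ) = e^(−1.162) = 0.3128, so ΔM = −361.7 Gt C and M = 2573.4 − 361.7 = 2211.7 Gt C.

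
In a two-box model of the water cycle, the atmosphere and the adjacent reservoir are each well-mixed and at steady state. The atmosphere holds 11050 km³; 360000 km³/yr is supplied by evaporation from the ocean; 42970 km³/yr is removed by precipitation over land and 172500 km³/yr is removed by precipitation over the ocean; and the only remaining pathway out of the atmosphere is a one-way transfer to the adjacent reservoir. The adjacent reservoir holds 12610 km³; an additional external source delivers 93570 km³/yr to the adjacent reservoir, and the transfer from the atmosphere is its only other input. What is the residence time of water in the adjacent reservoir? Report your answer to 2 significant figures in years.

0.053 yr

Balance the atmosphere: ΣF_in = 360000 km³/yr.
Transfer to the adjacent reservoir = ΣF_in − (42970 + 172500) = 144530 km³/yr.
Total input to the adjacent reservoir = 144530 + 93570 = 238100 km³/yr; at steady state this equals its total output.
τ = M / F = 12610 / 238100 = 0.05296 yr.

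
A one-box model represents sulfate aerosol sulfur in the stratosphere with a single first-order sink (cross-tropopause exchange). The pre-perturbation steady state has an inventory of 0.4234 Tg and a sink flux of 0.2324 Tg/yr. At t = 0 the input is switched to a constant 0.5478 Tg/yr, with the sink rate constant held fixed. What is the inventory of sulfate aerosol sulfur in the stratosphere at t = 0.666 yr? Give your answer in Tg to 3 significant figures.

0.599 Tg

The sink rate constant is k = F₀/M₀ = 0.2324/0.4234 = 0.5489 yr⁻¹.
Solving dM/dt = F₁ − kM with M(0) = M₀ gives M(t) = F₁/k + (M₀ − F₁/k)·e^(−kt).
F₁/k = 0.5478/0.5489 = 0.99801 Tg; kt = 0.5489 × 0.666 = 0.3656, e^(−kt) = 0.6938.
M(0.666) = 0.99801 + (0.4234 − 0.99801) × 0.6938 = 0.99801 − 0.3987 = 0.59934 Tg.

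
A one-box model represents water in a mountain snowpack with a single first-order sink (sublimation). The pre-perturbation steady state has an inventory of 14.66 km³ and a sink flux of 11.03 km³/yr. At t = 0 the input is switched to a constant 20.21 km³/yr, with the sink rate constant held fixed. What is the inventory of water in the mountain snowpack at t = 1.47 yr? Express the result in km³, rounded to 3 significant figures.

τ = M₀/F₀ = 14.66/11.03 = 1.329 yr; rate constant k = 1/τ.
New steady state M_∞ = F₁/k = F₁·τ = 20.21 × 1.329 = 26.861 km³.
M(t) = M_∞ + (M₀ − M_∞)·e^(−t/τ); t/τ = 1.47/1.329 = 1.106, so e^(−t/τ) = 0.3309.
M(t) = 26.861 − 12.20 × 0.3309 = 22.824 km³.

22.8 km³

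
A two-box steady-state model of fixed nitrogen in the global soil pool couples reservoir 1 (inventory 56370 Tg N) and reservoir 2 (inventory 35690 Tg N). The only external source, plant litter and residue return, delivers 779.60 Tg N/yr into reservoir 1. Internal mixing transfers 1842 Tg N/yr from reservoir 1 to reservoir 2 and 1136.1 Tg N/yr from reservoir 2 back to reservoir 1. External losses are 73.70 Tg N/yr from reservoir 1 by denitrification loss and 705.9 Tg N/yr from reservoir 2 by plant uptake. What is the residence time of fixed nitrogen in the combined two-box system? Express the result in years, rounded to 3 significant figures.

For the system as a whole, the A↔B exchange is internal and contributes nothing to the throughput; only the external sinks remove mass.
M_total = 56370 + 35690 = 92060 Tg N.
ΣF_external_out = 73.70 + 705.9 = 779.60 Tg N/yr.
τ = M_total / ΣF_ext = 92060 / 779.60 = 118.1 yr.

118 yr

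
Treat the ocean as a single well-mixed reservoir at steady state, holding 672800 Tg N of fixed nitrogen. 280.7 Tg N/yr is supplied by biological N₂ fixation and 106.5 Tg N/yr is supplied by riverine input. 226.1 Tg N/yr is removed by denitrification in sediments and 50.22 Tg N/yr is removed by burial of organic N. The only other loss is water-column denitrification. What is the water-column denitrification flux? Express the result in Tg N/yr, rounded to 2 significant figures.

110 Tg N/yr

At steady state ΣF_in = ΣF_out.
ΣF_in = 280.7 + 106.5 = 387.20 Tg N/yr.
Water-column denitrification flux = ΣF_in − (226.1 + 50.22) = 387.20 − 276.3 = 110.9 Tg N/yr.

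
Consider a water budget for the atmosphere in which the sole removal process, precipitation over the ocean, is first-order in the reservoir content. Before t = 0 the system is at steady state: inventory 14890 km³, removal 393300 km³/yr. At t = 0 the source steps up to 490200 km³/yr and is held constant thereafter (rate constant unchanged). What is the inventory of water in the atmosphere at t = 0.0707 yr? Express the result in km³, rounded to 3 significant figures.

Residence time τ = M₀/F₀ = 0.03786 yr. The eventual steady state is M_∞ = M₀·(F₁/F₀) = 14890 × 490200/393300 = 18559 km³.
The anomaly ΔM(t) = M(t) − M_∞ decays as ΔM₀·e^(−t/τ) with ΔM₀ = 14890 − 18559 = −3669 km³.
At t = 0.0707 yr, e^(−t/τ) = e^(−1.867) = 0.1545, so ΔM = −566.9 km³ and M = 18559 − 566.9 = 17992 km³.

18000 km³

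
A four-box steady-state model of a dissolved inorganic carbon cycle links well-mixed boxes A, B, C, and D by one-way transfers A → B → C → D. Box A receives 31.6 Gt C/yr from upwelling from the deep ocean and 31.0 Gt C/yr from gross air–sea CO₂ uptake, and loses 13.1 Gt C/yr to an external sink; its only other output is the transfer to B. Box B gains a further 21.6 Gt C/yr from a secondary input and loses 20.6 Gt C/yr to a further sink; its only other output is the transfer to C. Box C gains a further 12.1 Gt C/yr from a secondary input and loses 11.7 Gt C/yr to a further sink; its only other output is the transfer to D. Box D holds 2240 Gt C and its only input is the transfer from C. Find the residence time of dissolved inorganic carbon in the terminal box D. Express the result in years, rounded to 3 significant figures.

44.0 yr

Box A: F(A→B) = (31.6 + 31.0) − 13.1 = 49.500 Gt C/yr.
Box B: F(B→C) = (49.500 + 21.6) − 20.6 = 50.500 Gt C/yr.
Box C: F(C→D) = (50.500 + 12.1) − 11.7 = 50.900 Gt C/yr.
Box D throughput = its input = 50.900 Gt C/yr; τ = 2240 / 50.900 = 44.01 yr.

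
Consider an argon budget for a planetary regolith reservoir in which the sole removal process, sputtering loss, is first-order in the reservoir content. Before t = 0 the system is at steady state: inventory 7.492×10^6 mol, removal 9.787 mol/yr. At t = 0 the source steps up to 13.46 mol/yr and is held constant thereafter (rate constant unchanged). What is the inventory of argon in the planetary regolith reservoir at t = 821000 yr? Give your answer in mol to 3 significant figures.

The sink rate constant is k = F₀/M₀ = 9.787/7.492×10^6 = 1.306×10^-6 yr⁻¹.
Solving dM/dt = F₁ − kM with M(0) = M₀ gives M(t) = F₁/k + (M₀ − F₁/k)·e^(−kt).
F₁/k = 13.46/1.306×10^-6 = 1.0304×10^7 mol; kt = 1.306×10^-6 × 821000 = 1.072, e^(−kt) = 0.3422.
M(821000) = 1.0304×10^7 + (7.492×10^6 − 1.0304×10^7) × 0.3422 = 1.0304×10^7 − 962000 = 9.3417×10^6 mol.

9.34×10^6 mol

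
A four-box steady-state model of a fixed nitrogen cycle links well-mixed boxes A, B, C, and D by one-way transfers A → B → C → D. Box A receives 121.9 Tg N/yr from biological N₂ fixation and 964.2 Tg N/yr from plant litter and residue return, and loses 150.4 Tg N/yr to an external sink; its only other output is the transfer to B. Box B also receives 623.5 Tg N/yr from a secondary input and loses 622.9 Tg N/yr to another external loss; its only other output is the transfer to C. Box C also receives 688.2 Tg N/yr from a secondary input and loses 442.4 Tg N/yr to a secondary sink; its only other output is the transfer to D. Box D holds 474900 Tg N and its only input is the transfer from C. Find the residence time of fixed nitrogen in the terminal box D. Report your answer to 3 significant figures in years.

Box A: F(A→B) = (121.9 + 964.2) − 150.4 = 935.70 Tg N/yr.
Box B: F(B→C) = (935.70 + 623.5) − 622.9 = 936.30 Tg N/yr.
Box C: F(C→D) = (936.30 + 688.2) − 442.4 = 1182.1 Tg N/yr.
Box D throughput = its input = 1182.1 Tg N/yr; τ = 474900 / 1182.1 = 401.7 yr.

402 yr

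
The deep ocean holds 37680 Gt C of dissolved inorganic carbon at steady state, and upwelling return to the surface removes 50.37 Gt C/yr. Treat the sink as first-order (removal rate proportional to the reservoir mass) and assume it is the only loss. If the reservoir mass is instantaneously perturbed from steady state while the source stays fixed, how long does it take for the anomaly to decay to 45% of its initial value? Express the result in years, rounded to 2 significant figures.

For a linear reservoir the anomaly decays as exp(−t/τ) with τ = M/F = 37680/50.37 = 748.1 yr.
exp(−t/τ) = 0.45 ⇒ t = −τ ln(0.45) = 748.1 × 0.7985 = 597.3 yr.

600 yr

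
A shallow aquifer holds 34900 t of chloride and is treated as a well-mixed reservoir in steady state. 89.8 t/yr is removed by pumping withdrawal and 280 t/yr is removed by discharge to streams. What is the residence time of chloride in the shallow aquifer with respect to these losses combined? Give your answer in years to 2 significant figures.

94 yr

Total removal = 89.80 + 280.0 = 369.80 t/yr.
τ = M / ΣF_out = 34900 / 369.80 = 94.38 yr.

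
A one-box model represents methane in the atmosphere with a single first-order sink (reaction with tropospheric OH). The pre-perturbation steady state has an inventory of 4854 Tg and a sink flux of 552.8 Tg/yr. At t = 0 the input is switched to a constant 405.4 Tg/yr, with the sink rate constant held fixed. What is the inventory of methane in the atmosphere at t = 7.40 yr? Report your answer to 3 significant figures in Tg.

τ = M₀/F₀ = 4854/552.8 = 8.781 yr; rate constant k = 1/τ.
New steady state M_∞ = F₁/k = F₁·τ = 405.4 × 8.781 = 3559.7 Tg.
M(t) = M_∞ + (M₀ − M_∞)·e^(−t/τ); t/τ = 7.40/8.781 = 0.8428, so e^(−t/τ) = 0.4305.
M(t) = 3559.7 + 1294 × 0.4305 = 4116.9 Tg.

4120 Tg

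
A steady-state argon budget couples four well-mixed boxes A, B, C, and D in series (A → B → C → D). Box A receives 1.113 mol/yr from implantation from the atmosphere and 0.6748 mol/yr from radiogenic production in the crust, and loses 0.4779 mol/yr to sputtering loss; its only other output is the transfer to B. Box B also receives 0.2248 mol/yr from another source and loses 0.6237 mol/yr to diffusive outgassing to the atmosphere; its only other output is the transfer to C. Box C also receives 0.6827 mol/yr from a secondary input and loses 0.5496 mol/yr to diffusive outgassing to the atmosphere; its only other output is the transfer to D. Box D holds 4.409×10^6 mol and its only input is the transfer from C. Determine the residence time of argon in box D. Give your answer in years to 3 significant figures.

4.22×10^6 yr

Box A: F(A→B) = (1.113 + 0.6748) − 0.4779 = 1.3099 mol/yr.
Box B: F(B→C) = (1.3099 + 0.2248) − 0.6237 = 0.91100 mol/yr.
Box C: F(C→D) = (0.91100 + 0.6827) − 0.5496 = 1.0441 mol/yr.
Box D throughput = its input = 1.0441 mol/yr; τ = 4.409×10^6 / 1.0441 = 4.223×10^6 yr.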